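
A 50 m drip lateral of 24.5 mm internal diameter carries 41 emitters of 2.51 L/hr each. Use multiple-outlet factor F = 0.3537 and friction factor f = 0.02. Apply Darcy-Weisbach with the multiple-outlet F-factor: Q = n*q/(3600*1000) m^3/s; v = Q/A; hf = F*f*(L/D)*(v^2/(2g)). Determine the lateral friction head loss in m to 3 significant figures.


Q = 41*2.51/(3600*1000) = 2.8586e-05 m^3/s
A = pi*(24.5e-3/2)^2 = 4.7144e-04 m^2, so v = Q/A = 0.060636 m/s
hf = 0.3537*0.02*(50/0.0245)*(0.060636^2/(2*9.81)) = 0.00271 m
Therefore the lateral friction head loss = 0.00271 m.


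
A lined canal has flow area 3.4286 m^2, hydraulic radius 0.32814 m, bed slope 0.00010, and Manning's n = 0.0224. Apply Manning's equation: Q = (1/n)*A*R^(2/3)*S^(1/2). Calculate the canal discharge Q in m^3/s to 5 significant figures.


Q = (1/0.0224) * 3.4286 * 0.32814^(2/3) * 0.00010^(1/2) = 0.72818 m^3/s
Therefore the canal discharge Q = 0.72818 m^3/s.


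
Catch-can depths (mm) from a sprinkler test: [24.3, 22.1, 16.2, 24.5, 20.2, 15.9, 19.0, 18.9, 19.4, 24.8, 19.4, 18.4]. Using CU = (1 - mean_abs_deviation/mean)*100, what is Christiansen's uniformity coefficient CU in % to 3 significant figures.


mean = 20.258 mm
mean |d_i - mean| = 2.4444 mm
CU = (1 - 2.4444/20.258)*100 = 87.9 %
Therefore Christiansen's uniformity coefficient CU = 87.9 %.


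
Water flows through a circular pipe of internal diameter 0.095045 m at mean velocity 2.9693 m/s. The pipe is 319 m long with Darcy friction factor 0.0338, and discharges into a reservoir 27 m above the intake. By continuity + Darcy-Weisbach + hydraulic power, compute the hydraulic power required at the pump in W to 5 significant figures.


Approach: apply continuity + Darcy-Weisbach + hydraulic power, Q = A*v; hf = f*(L/D)*(v^2/(2g)); H = static + hf; P = rho*g*Q*H.
Step 1 — flow rate (continuity, Q = A*v):
  A = pi*(0.095045/2)^2 = 0.007094935 m^2
  Q = 0.007094935 * 2.9693 = 0.02106699 m^3/s
Step 2 — friction head loss (Darcy-Weisbach):
  hf = 0.0338 * (319/0.095045) * (2.9693^2 / (2*9.81))
  hf = 50.97852 m
Step 3 — total head: H = 27 + 50.97852 = 77.97852 m
Step 4 — hydraulic power (P = rho*g*Q*H):
  P = 1000 * 9.81 * 0.02106699 * 77.97852 = 16116 W
Therefore the hydraulic power required at the pump = 16116 W.


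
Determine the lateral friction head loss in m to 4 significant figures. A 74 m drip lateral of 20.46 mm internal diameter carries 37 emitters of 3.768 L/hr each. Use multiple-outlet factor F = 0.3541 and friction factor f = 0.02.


Approach: apply Darcy-Weisbach with the multiple-outlet F-factor, Q = n*q/(3600*1000) m^3/s; v = Q/A; hf = F*f*(L/D)*(v^2/(2g)).
Q = 37*3.768/(3600*1000) = 3.87267e-05 m^3/s
A = pi*(20.46e-3/2)^2 = 3.28777e-04 m^2, so v = Q/A = 0.117790 m/s
hf = 0.3541*0.02*(74/0.02046)*(0.117790^2/(2*9.81)) = 0.01811 m
Therefore the lateral friction head loss = 0.01811 m.


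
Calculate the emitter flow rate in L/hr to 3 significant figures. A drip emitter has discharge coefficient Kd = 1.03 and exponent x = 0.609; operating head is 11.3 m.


Approach: apply the emitter characteristic equation, q = Kd * h^x.
q = 1.03 * 11.3^0.609 = 4.51 L/hr
Therefore the emitter flow rate = 4.51 L/hr.


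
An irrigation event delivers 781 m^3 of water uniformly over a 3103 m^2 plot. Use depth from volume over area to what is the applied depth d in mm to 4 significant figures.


Approach: apply depth from volume over area, d = (V/A)*1000.
d = (781 / 3103) * 1000 = 251.7 mm
Therefore the applied depth d = 251.7 mm.


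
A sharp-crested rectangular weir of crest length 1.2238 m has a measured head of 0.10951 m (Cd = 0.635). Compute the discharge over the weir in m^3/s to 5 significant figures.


Approach: apply the rectangular weir equation, Q = (2/3)*Cd*L*sqrt(2g)*H^1.5.
Q = (2/3)*0.635*1.2238*sqrt(2*9.81)*0.10951^1.5 = 0.083162 m^3/s
Therefore the discharge over the weir = 0.083162 m^3/s.


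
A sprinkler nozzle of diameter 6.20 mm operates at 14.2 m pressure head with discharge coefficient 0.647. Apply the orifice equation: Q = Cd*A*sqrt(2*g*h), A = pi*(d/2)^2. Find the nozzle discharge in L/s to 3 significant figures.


A = pi*(6.20e-3/2)^2 = 3.0191e-05 m^2
Q = 0.647 * 3.0191e-05 * sqrt(2*9.81*14.2) * 1000 = 0.326 L/s
Therefore the nozzle discharge = 0.326 L/s.


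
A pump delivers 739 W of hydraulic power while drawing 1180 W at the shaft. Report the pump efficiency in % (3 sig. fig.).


Approach: apply the efficiency ratio, eta = (P_out/P_in)*100.
eta = (739 / 1180) * 100 = 62.6 %
Therefore the pump efficiency = 62.6 %.


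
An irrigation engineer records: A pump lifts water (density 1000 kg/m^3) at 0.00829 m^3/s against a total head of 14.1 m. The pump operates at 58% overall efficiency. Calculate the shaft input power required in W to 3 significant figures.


Approach: apply hydraulic power then efficiency conversion, P = rho*g*Q*H; P_in = P/eta.
Step 1 — hydraulic power (P = rho*g*Q*H):
  P = 1000 * 9.81 * 0.00829 * 14.1 = 1146.7 W
Step 2 — input power: P_in = P/eta = 1146.7 / 0.58 = 1980 W
Therefore the shaft input power required = 1980 W.


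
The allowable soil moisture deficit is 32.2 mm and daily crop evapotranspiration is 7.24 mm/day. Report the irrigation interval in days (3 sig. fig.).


Approach: apply the irrigation interval relation, interval = SMD / ETc.
interval = 32.2 / 7.24 = 4.45 days
Therefore the irrigation interval = 4.45 days.


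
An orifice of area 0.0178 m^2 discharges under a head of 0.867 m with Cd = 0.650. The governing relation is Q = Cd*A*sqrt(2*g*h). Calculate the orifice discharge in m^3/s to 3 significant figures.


Q = 0.650 * 0.0178 * sqrt(2*9.81*0.867) = 0.0477 m^3/s
Therefore the orifice discharge = 0.0477 m^3/s.


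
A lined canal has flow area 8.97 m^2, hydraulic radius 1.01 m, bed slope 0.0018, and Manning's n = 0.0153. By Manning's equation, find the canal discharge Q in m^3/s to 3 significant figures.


Approach: apply Manning's equation, Q = (1/n)*A*R^(2/3)*S^(1/2).
Q = (1/0.0153) * 8.97 * 1.01^(2/3) * 0.0018^(1/2) = 25.0 m^3/s
Therefore the canal discharge Q = 25.0 m^3/s.


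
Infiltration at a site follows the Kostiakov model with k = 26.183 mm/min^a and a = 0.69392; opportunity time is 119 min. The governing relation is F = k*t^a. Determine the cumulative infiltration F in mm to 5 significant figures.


F = 26.183 * 119^0.69392 = 721.58 mm
Therefore the cumulative infiltration F = 721.58 mm.


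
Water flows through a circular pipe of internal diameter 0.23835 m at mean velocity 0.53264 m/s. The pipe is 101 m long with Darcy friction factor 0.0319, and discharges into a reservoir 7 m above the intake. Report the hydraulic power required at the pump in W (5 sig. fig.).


Approach: apply continuity + Darcy-Weisbach + hydraulic power, Q = A*v; hf = f*(L/D)*(v^2/(2g)); H = static + hf; P = rho*g*Q*H.
Step 1 — flow rate (continuity, Q = A*v):
  A = pi*(0.23835/2)^2 = 0.04461904 m^2
  Q = 0.04461904 * 0.53264 = 0.02376588 m^3/s
Step 2 — friction head loss (Darcy-Weisbach):
  hf = 0.0319 * (101/0.23835) * (0.53264^2 / (2*9.81))
  hf = 0.1954634 m
Step 3 — total head: H = 7 + 0.1954634 = 7.195463 m
Step 4 — hydraulic power (P = rho*g*Q*H):
  P = 1000 * 9.81 * 0.02376588 * 7.195463 = 1677.6 W
Therefore the hydraulic power required at the pump = 1677.6 W.


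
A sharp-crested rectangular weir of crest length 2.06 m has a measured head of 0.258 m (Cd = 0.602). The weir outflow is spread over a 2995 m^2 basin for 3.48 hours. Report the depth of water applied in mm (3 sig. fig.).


Approach: apply the rectangular weir equation with a volume-to-depth conversion, Q = (2/3)*Cd*L*sqrt(2g)*H^1.5; d = Q*t/A * 1000.
Step 1 — weir discharge:
  Q = (2/3)*0.602*2.06*sqrt(2*9.81)*0.258^1.5 = 0.47990 m^3/s
Step 2 — volume: V = 0.47990 * 3.48*3600 = 6012.2 m^3
Step 3 — depth: d = V/A * 1000 = 6012.2/2995 * 1000 = 2010 mm
Therefore the depth of water applied = 2010 mm.


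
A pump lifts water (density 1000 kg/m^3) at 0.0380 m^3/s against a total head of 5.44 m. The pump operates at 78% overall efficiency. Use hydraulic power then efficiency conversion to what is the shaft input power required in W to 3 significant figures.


Approach: apply hydraulic power then efficiency conversion, P = rho*g*Q*H; P_in = P/eta.
Step 1 — hydraulic power (P = rho*g*Q*H):
  P = 1000 * 9.81 * 0.0380 * 5.44 = 2027.9 W
Step 2 — input power: P_in = P/eta = 2027.9 / 0.78 = 2600 W
Therefore the shaft input power required = 2600 W.


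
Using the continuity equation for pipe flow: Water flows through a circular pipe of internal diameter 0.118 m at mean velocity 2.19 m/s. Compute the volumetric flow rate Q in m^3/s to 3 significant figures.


Approach: apply the continuity equation for pipe flow, Q = A * v with A = pi*(D/2)^2.
A = pi*(0.118/2)^2 = 0.010936 m^2
Q = 0.010936 * 2.19 = 0.0239 m^3/s
Therefore the volumetric flow rate Q = 0.0239 m^3/s.


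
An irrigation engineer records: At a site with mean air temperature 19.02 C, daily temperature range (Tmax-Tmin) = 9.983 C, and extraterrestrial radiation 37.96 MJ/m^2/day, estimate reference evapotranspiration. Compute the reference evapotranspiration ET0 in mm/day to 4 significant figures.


Approach: apply the Hargreaves-Samani method, ET0 = 0.0023*(Tmean+17.8)*sqrt(Tmax-Tmin)*0.408*Ra.
ET0 = 0.0023*(19.02+17.8)*sqrt(9.983)*0.408*37.96 = 4.144 mm/day
Therefore the reference evapotranspiration ET0 = 4.144 mm/day.


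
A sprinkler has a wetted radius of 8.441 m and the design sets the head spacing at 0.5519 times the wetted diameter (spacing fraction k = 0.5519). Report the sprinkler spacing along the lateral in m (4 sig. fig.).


Approach: apply the sprinkler spacing rule (spacing as a fraction of wetted diameter), S = k*(2*R).
S = 0.5519 * (2 * 8.441) = 9.317 m
Therefore the sprinkler spacing along the lateral = 9.317 m.


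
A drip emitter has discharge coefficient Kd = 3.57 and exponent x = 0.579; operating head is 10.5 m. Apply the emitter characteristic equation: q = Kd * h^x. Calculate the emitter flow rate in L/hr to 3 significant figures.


q = 3.57 * 10.5^0.579 = 13.9 L/hr
Therefore the emitter flow rate = 13.9 L/hr.


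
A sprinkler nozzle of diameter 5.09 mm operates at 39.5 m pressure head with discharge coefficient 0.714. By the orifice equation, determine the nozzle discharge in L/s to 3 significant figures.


Approach: apply the orifice equation, Q = Cd*A*sqrt(2*g*h), A = pi*(d/2)^2.
A = pi*(5.09e-3/2)^2 = 2.0348e-05 m^2
Q = 0.714 * 2.0348e-05 * sqrt(2*9.81*39.5) * 1000 = 0.404 L/s
Therefore the nozzle discharge = 0.404 L/s.


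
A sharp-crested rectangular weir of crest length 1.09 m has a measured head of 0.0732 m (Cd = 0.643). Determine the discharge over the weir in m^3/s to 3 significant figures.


Approach: apply the rectangular weir equation, Q = (2/3)*Cd*L*sqrt(2g)*H^1.5.
Q = (2/3)*0.643*1.09*sqrt(2*9.81)*0.0732^1.5 = 0.0410 m^3/s
Therefore the discharge over the weir = 0.0410 m^3/s.


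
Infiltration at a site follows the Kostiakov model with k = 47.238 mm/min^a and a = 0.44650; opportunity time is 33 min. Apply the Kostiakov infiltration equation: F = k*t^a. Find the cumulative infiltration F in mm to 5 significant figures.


F = 47.238 * 33^0.44650 = 225.07 mm
Therefore the cumulative infiltration F = 225.07 mm.


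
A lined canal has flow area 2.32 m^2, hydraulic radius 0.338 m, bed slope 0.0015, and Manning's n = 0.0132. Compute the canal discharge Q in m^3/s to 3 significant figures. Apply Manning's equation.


Approach: apply Manning's equation, Q = (1/n)*A*R^(2/3)*S^(1/2).
Q = (1/0.0132) * 2.32 * 0.338^(2/3) * 0.0015^(1/2) = 3.30 m^3/s
Therefore the canal discharge Q = 3.30 m^3/s.


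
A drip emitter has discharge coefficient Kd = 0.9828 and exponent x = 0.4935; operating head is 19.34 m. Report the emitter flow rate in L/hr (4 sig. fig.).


Approach: apply the emitter characteristic equation, q = Kd * h^x.
q = 0.9828 * 19.34^0.4935 = 4.240 L/hr
Therefore the emitter flow rate = 4.240 L/hr.


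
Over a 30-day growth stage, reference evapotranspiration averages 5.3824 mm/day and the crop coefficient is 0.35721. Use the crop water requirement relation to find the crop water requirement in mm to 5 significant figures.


Approach: apply the crop water requirement relation, CWR = ET0 * Kc * days.
CWR = 5.3824 * 0.35721 * 30 = 57.679 mm
Therefore the crop water requirement = 57.679 mm.


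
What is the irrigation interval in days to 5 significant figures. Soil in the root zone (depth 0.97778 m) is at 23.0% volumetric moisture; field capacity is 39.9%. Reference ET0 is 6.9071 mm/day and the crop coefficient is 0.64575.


Approach: apply soil-water budget scheduling, SMD = (FC-theta)/100*depth*1000; ETc = ET0*Kc; interval = SMD/ETc.
Step 1 — soil moisture deficit:
  SMD = (39.9 - 23.0)/100 * 0.97778 * 1000 = 165.2448 mm
Step 2 — daily crop ET (ETc = ET0*Kc):
  ETc = 6.9071 * 0.64575 = 4.460260 mm/day
Step 3 — irrigation interval (SMD/ETc):
  interval = 165.2448 / 4.460260 = 37.048 days
Therefore the irrigation interval = 37.048 days.


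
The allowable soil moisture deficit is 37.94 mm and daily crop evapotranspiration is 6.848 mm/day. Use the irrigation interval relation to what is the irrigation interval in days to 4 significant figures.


Approach: apply the irrigation interval relation, interval = SMD / ETc.
interval = 37.94 / 6.848 = 5.540 days
Therefore the irrigation interval = 5.540 days.


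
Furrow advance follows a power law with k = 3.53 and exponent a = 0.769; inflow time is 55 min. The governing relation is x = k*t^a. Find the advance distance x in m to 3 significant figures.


x = 3.53 * 55^0.769 = 76.9 m
Therefore the advance distance x = 76.9 m.


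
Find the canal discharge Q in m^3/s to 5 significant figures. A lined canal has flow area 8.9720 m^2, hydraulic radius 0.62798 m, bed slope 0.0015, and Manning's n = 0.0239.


Approach: apply Manning's equation, Q = (1/n)*A*R^(2/3)*S^(1/2).
Q = (1/0.0239) * 8.9720 * 0.62798^(2/3) * 0.0015^(1/2) = 10.662 m^3/s
Therefore the canal discharge Q = 10.662 m^3/s.


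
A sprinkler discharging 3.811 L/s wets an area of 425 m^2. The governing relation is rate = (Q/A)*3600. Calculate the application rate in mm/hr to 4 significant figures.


rate = (3.811 / 425) * 3600 = 32.28 mm/hr
Therefore the application rate = 32.28 mm/hr.


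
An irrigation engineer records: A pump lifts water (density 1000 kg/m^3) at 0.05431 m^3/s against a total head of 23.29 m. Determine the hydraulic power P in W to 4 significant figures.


Approach: apply the hydraulic power relation, P = rho*g*Q*H.
P = 1000 * 9.81 * 0.05431 * 23.29 = 12410 W
Therefore the hydraulic power P = 12410 W.


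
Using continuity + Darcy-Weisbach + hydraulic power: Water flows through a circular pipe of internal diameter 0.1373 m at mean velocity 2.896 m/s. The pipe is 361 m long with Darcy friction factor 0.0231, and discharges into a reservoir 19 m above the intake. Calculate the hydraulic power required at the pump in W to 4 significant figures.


Approach: apply continuity + Darcy-Weisbach + hydraulic power, Q = A*v; hf = f*(L/D)*(v^2/(2g)); H = static + hf; P = rho*g*Q*H.
Step 1 — flow rate (continuity, Q = A*v):
  A = pi*(0.1373/2)^2 = 0.0148058 m^2
  Q = 0.0148058 * 2.896 = 0.0428775 m^3/s
Step 2 — friction head loss (Darcy-Weisbach):
  hf = 0.0231 * (361/0.1373) * (2.896^2 / (2*9.81))
  hf = 25.9625 m
Step 3 — total head: H = 19 + 25.9625 = 44.9625 m
Step 4 — hydraulic power (P = rho*g*Q*H):
  P = 1000 * 9.81 * 0.0428775 * 44.9625 = 18910 W
Therefore the hydraulic power required at the pump = 18910 W.


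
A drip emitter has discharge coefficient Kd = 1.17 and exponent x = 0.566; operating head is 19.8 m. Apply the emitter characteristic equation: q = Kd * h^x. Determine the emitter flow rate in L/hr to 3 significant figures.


q = 1.17 * 19.8^0.566 = 6.34 L/hr
Therefore the emitter flow rate = 6.34 L/hr.


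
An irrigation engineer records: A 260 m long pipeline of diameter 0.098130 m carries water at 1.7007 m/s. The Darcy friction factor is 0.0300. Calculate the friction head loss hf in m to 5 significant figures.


Approach: apply the Darcy-Weisbach equation, hf = f*(L/D)*(v^2/(2g)).
hf = 0.0300 * (260/0.098130) * (1.7007^2 / (2*9.81))
hf = 11.718 m
Therefore the friction head loss hf = 11.718 m.


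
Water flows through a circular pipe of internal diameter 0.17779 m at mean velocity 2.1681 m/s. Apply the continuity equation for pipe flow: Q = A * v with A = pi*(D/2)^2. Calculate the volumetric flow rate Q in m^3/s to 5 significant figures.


A = pi*(0.17779/2)^2 = 0.02482587 m^2
Q = 0.02482587 * 2.1681 = 0.053825 m^3/s
Therefore the volumetric flow rate Q = 0.053825 m^3/s.


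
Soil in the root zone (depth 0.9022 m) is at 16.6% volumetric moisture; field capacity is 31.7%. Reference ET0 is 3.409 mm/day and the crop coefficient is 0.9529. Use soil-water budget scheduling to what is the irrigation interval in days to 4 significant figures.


Approach: apply soil-water budget scheduling, SMD = (FC-theta)/100*depth*1000; ETc = ET0*Kc; interval = SMD/ETc.
Step 1 — soil moisture deficit:
  SMD = (31.7 - 16.6)/100 * 0.9022 * 1000 = 136.232 mm
Step 2 — daily crop ET (ETc = ET0*Kc):
  ETc = 3.409 * 0.9529 = 3.24844 mm/day
Step 3 — irrigation interval (SMD/ETc):
  interval = 136.232 / 3.24844 = 41.94 days
Therefore the irrigation interval = 41.94 days.


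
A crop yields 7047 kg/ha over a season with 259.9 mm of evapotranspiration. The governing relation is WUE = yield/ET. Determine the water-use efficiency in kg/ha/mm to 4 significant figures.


WUE = 7047 / 259.9 = 27.11 kg/ha/mm
Therefore the water-use efficiency = 27.11 kg/ha/mm.


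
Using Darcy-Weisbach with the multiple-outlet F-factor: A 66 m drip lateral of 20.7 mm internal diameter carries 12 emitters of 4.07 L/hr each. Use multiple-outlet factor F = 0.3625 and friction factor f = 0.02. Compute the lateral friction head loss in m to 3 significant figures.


Approach: apply Darcy-Weisbach with the multiple-outlet F-factor, Q = n*q/(3600*1000) m^3/s; v = Q/A; hf = F*f*(L/D)*(v^2/(2g)).
Q = 12*4.07/(3600*1000) = 1.3567e-05 m^3/s
A = pi*(20.7e-3/2)^2 = 3.3654e-04 m^2, so v = Q/A = 0.040313 m/s
hf = 0.3625*0.02*(66/0.0207)*(0.040313^2/(2*9.81)) = 0.00191 m
Therefore the lateral friction head loss = 0.00191 m.


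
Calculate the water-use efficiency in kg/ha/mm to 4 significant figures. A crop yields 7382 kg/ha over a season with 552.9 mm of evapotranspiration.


Approach: apply the water-use efficiency ratio, WUE = yield/ET.
WUE = 7382 / 552.9 = 13.35 kg/ha/mm
Therefore the water-use efficiency = 13.35 kg/ha/mm.


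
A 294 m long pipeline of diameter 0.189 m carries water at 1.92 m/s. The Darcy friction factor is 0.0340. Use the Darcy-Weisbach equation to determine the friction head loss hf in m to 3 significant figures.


Approach: apply the Darcy-Weisbach equation, hf = f*(L/D)*(v^2/(2g)).
hf = 0.0340 * (294/0.189) * (1.92^2 / (2*9.81))
hf = 9.94 m
Therefore the friction head loss hf = 9.94 m.


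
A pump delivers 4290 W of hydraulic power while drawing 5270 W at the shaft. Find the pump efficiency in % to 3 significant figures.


Approach: apply the efficiency ratio, eta = (P_out/P_in)*100.
eta = (4290 / 5270) * 100 = 81.4 %
Therefore the pump efficiency = 81.4 %.


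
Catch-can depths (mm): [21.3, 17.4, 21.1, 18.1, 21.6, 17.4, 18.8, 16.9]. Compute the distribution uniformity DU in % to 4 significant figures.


Approach: apply the low-quarter distribution uniformity, DU = (mean of lowest quarter of readings / overall mean)*100.
sorted lowest 2 of 8: [16.9, 17.4] -> mean = 17.1500 mm
overall mean = 19.0750 mm
DU = (17.1500/19.0750)*100 = 89.91 %
Therefore the distribution uniformity DU = 89.91 %.


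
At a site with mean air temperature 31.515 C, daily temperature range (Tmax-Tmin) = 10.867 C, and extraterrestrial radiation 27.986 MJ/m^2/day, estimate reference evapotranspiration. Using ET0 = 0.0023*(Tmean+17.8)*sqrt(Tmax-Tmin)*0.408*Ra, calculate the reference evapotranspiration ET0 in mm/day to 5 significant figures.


ET0 = 0.0023*(31.515+17.8)*sqrt(10.867)*0.408*27.986 = 4.2694 mm/day
Therefore the reference evapotranspiration ET0 = 4.2694 mm/day.


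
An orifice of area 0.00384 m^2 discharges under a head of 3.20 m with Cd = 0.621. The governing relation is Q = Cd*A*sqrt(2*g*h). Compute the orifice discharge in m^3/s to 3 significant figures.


Q = 0.621 * 0.00384 * sqrt(2*9.81*3.20) = 0.0189 m^3/s
Therefore the orifice discharge = 0.0189 m^3/s.


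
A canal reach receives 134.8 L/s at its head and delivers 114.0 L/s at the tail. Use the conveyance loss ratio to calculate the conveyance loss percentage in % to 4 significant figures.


Approach: apply the conveyance loss ratio, loss% = ((Q_head - Q_tail)/Q_head)*100.
loss = ((134.8 - 114.0)/134.8)*100 = 15.43 %
Therefore the conveyance loss percentage = 15.43 %.


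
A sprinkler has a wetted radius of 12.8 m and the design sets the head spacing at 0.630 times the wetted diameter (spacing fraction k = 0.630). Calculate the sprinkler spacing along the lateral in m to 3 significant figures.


Approach: apply the sprinkler spacing rule (spacing as a fraction of wetted diameter), S = k*(2*R).
S = 0.630 * (2 * 12.8) = 16.1 m
Therefore the sprinkler spacing along the lateral = 16.1 m.


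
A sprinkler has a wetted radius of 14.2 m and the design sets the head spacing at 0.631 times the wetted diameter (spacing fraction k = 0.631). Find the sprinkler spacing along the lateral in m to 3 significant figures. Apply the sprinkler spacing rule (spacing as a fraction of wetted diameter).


Approach: apply the sprinkler spacing rule (spacing as a fraction of wetted diameter), S = k*(2*R).
S = 0.631 * (2 * 14.2) = 17.9 m
Therefore the sprinkler spacing along the lateral = 17.9 m.


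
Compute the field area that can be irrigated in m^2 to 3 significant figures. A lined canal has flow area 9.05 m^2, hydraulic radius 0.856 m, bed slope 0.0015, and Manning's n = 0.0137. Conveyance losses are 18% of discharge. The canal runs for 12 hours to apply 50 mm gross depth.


Approach: apply Manning's equation with a conveyance and depth budget, Q = (1/n)*A*R^(2/3)*S^(1/2); Q_field = Q*(1-loss); Area = Q_field*t/(d/1000).
Step 1 — canal discharge (Manning's equation):
  Q = (1/0.0137) * 9.05 * 0.856^(2/3) * 0.0015^(1/2) = 23.065 m^3/s
Step 2 — delivered flow: Q_field = 23.065*(1 - 18/100) = 18.913 m^3/s
Step 3 — volume delivered: V = 18.913 * 12*3600 = 817060 m^3
Step 4 — area served: A = V / (depth/1000) = 817060 / 0.05 = 16300000 m^2
Therefore the field area that can be irrigated = 16300000 m^2.


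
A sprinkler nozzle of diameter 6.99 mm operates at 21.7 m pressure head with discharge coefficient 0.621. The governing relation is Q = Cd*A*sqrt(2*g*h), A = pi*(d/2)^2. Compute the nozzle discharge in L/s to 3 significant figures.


A = pi*(6.99e-3/2)^2 = 3.8375e-05 m^2
Q = 0.621 * 3.8375e-05 * sqrt(2*9.81*21.7) * 1000 = 0.492 L/s
Therefore the nozzle discharge = 0.492 L/s.


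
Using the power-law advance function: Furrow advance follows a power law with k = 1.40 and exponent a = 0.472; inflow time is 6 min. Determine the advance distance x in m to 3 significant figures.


Approach: apply the power-law advance function, x = k*t^a.
x = 1.40 * 6^0.472 = 3.26 m
Therefore the advance distance x = 3.26 m.


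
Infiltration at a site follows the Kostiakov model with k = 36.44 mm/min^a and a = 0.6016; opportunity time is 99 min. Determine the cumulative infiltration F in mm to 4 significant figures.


Approach: apply the Kostiakov infiltration equation, F = k*t^a.
F = 36.44 * 99^0.6016 = 578.3 mm
Therefore the cumulative infiltration F = 578.3 mm.


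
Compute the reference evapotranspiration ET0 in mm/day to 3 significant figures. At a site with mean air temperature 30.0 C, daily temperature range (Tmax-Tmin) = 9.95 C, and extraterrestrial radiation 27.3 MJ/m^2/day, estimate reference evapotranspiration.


Approach: apply the Hargreaves-Samani method, ET0 = 0.0023*(Tmean+17.8)*sqrt(Tmax-Tmin)*0.408*Ra.
ET0 = 0.0023*(30.0+17.8)*sqrt(9.95)*0.408*27.3 = 3.86 mm/day
Therefore the reference evapotranspiration ET0 = 3.86 mm/day.


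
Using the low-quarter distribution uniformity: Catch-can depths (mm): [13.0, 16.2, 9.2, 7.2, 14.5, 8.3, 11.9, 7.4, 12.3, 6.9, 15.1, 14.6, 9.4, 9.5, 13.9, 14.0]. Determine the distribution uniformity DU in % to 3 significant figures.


Approach: apply the low-quarter distribution uniformity, DU = (mean of lowest quarter of readings / overall mean)*100.
sorted lowest 4 of 16: [6.9, 7.2, 7.4, 8.3] -> mean = 7.4500 mm
overall mean = 11.463 mm
DU = (7.4500/11.463)*100 = 65.0 %
Therefore the distribution uniformity DU = 65.0 %.


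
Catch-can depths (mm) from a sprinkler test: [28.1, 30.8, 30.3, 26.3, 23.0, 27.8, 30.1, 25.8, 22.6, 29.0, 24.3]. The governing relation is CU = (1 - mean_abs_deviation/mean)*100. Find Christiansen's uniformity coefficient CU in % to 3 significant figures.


mean = 27.100 mm
mean |d_i - mean| = 2.4545 mm
CU = (1 - 2.4545/27.100)*100 = 90.9 %
Therefore Christiansen's uniformity coefficient CU = 90.9 %.


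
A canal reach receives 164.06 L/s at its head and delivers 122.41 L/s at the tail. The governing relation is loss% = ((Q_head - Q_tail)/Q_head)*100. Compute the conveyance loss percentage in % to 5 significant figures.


loss = ((164.06 - 122.41)/164.06)*100 = 25.387 %
Therefore the conveyance loss percentage = 25.387 %.


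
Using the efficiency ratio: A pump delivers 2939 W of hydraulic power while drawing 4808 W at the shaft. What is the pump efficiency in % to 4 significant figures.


Approach: apply the efficiency ratio, eta = (P_out/P_in)*100.
eta = (2939 / 4808) * 100 = 61.13 %
Therefore the pump efficiency = 61.13 %.


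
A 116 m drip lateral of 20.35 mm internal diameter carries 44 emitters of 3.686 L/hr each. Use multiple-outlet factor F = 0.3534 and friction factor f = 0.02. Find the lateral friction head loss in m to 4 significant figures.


Approach: apply Darcy-Weisbach with the multiple-outlet F-factor, Q = n*q/(3600*1000) m^3/s; v = Q/A; hf = F*f*(L/D)*(v^2/(2g)).
Q = 44*3.686/(3600*1000) = 4.50511e-05 m^3/s
A = pi*(20.35e-3/2)^2 = 3.25251e-04 m^2, so v = Q/A = 0.138512 m/s
hf = 0.3534*0.02*(116/0.02035)*(0.138512^2/(2*9.81)) = 0.03940 m
Therefore the lateral friction head loss = 0.03940 m.


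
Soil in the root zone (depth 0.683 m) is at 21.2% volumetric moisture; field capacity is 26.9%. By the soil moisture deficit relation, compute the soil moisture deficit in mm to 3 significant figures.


Approach: apply the soil moisture deficit relation, SMD = (FC - theta)/100 * depth * 1000.
SMD = (26.9 - 21.2)/100 * 0.683 * 1000 = 38.9 mm
Therefore the soil moisture deficit = 38.9 mm.


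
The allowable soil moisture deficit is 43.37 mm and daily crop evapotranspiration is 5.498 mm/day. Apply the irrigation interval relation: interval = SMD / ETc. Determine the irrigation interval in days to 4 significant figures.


interval = 43.37 / 5.498 = 7.888 days
Therefore the irrigation interval = 7.888 days.


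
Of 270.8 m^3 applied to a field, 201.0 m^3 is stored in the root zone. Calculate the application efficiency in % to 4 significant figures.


Approach: apply the application efficiency ratio, Ea = (stored/applied)*100.
Ea = (201.0/270.8)*100 = 74.22 %
Therefore the application efficiency = 74.22 %.


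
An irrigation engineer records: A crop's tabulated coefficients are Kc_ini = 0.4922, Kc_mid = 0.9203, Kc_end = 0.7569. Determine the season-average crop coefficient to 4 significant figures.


Approach: apply a simple seasonal average, Kc_avg = (Kc_ini + Kc_mid + Kc_end)/3.
Kc_avg = (0.4922 + 0.9203 + 0.7569)/3 = 0.7231
Therefore the season-average crop coefficient = 0.7231.


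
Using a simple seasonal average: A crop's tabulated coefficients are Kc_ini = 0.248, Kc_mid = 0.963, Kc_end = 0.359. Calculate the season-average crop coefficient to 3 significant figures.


Approach: apply a simple seasonal average, Kc_avg = (Kc_ini + Kc_mid + Kc_end)/3.
Kc_avg = (0.248 + 0.963 + 0.359)/3 = 0.523
Therefore the season-average crop coefficient = 0.523.


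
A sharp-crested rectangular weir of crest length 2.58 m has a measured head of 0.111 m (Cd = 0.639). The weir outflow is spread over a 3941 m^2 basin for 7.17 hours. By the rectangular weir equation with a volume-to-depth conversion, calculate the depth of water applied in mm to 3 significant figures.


Approach: apply the rectangular weir equation with a volume-to-depth conversion, Q = (2/3)*Cd*L*sqrt(2g)*H^1.5; d = Q*t/A * 1000.
Step 1 — weir discharge:
  Q = (2/3)*0.639*2.58*sqrt(2*9.81)*0.111^1.5 = 0.18004 m^3/s
Step 2 — volume: V = 0.18004 * 7.17*3600 = 4647.1 m^3
Step 3 — depth: d = V/A * 1000 = 4647.1/3941 * 1000 = 1180 mm
Therefore the depth of water applied = 1180 mm.


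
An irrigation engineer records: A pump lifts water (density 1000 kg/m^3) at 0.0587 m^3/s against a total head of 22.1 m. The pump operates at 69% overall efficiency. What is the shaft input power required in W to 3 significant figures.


Approach: apply hydraulic power then efficiency conversion, P = rho*g*Q*H; P_in = P/eta.
Step 1 — hydraulic power (P = rho*g*Q*H):
  P = 1000 * 9.81 * 0.0587 * 22.1 = 12726 W
Step 2 — input power: P_in = P/eta = 12726 / 0.69 = 18400 W
Therefore the shaft input power required = 18400 W.


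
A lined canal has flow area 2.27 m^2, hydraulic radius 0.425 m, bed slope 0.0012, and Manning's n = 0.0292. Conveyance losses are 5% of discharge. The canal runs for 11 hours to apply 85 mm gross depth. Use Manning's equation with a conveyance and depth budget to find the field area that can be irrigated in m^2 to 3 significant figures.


Approach: apply Manning's equation with a conveyance and depth budget, Q = (1/n)*A*R^(2/3)*S^(1/2); Q_field = Q*(1-loss); Area = Q_field*t/(d/1000).
Step 1 — canal discharge (Manning's equation):
  Q = (1/0.0292) * 2.27 * 0.425^(2/3) * 0.0012^(1/2) = 1.5223 m^3/s
Step 2 — delivered flow: Q_field = 1.5223*(1 - 5/100) = 1.4462 m^3/s
Step 3 — volume delivered: V = 1.4462 * 11*3600 = 57268 m^3
Step 4 — area served: A = V / (depth/1000) = 57268 / 0.085 = 674000 m^2
Therefore the field area that can be irrigated = 674000 m^2.


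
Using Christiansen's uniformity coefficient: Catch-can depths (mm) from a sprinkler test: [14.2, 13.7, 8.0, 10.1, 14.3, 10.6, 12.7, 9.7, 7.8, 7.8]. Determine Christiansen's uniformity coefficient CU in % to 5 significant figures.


Approach: apply Christiansen's uniformity coefficient, CU = (1 - mean_abs_deviation/mean)*100.
mean = 10.89000 mm
mean |d_i - mean| = 2.268000 mm
CU = (1 - 2.268000/10.89000)*100 = 79.174 %
Therefore Christiansen's uniformity coefficient CU = 79.174 %.


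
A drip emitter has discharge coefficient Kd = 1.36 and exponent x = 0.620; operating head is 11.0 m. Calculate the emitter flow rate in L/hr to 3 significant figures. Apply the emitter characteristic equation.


Approach: apply the emitter characteristic equation, q = Kd * h^x.
q = 1.36 * 11.0^0.620 = 6.01 L/hr
Therefore the emitter flow rate = 6.01 L/hr.


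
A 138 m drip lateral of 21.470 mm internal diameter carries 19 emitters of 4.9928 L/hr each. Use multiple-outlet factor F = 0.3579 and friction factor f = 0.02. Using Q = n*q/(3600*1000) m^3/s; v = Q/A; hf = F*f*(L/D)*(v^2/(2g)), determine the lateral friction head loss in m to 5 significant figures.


Q = 19*4.9928/(3600*1000) = 2.635089e-05 m^3/s
A = pi*(21.470e-3/2)^2 = 3.620378e-04 m^2, so v = Q/A = 0.07278490 m/s
hf = 0.3579*0.02*(138/0.021470)*(0.07278490^2/(2*9.81)) = 0.012423 m
Therefore the lateral friction head loss = 0.012423 m.


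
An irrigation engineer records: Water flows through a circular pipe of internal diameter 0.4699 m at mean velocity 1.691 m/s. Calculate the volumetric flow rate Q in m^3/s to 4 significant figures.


Approach: apply the continuity equation for pipe flow, Q = A * v with A = pi*(D/2)^2.
A = pi*(0.4699/2)^2 = 0.173421 m^2
Q = 0.173421 * 1.691 = 0.2933 m^3/s
Therefore the volumetric flow rate Q = 0.2933 m^3/s.


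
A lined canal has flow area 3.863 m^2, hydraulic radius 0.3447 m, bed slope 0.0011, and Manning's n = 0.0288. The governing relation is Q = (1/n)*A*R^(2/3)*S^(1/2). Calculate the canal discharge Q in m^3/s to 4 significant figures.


Q = (1/0.0288) * 3.863 * 0.3447^(2/3) * 0.0011^(1/2) = 2.187 m^3/s
Therefore the canal discharge Q = 2.187 m^3/s.


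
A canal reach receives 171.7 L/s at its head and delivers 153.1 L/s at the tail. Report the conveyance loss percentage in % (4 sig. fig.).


Approach: apply the conveyance loss ratio, loss% = ((Q_head - Q_tail)/Q_head)*100.
loss = ((171.7 - 153.1)/171.7)*100 = 10.83 %
Therefore the conveyance loss percentage = 10.83 %.


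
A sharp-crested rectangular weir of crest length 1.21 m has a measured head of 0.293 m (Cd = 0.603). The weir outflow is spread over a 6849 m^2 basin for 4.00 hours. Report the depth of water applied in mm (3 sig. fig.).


Approach: apply the rectangular weir equation with a volume-to-depth conversion, Q = (2/3)*Cd*L*sqrt(2g)*H^1.5; d = Q*t/A * 1000.
Step 1 — weir discharge:
  Q = (2/3)*0.603*1.21*sqrt(2*9.81)*0.293^1.5 = 0.34171 m^3/s
Step 2 — volume: V = 0.34171 * 4.00*3600 = 4920.7 m^3
Step 3 — depth: d = V/A * 1000 = 4920.7/6849 * 1000 = 718 mm
Therefore the depth of water applied = 718 mm.


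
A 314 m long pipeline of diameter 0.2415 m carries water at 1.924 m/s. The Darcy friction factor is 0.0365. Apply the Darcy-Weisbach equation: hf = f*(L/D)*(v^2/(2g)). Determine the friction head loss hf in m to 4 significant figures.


hf = 0.0365 * (314/0.2415) * (1.924^2 / (2*9.81))
hf = 8.954 m
Therefore the friction head loss hf = 8.954 m.


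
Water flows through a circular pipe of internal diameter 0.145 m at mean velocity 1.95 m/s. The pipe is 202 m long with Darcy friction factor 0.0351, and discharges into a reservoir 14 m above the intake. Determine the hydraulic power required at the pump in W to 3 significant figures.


Approach: apply continuity + Darcy-Weisbach + hydraulic power, Q = A*v; hf = f*(L/D)*(v^2/(2g)); H = static + hf; P = rho*g*Q*H.
Step 1 — flow rate (continuity, Q = A*v):
  A = pi*(0.145/2)^2 = 0.016513 m^2
  Q = 0.016513 * 1.95 = 0.032200 m^3/s
Step 2 — friction head loss (Darcy-Weisbach):
  hf = 0.0351 * (202/0.145) * (1.95^2 / (2*9.81))
  hf = 9.4768 m
Step 3 — total head: H = 14 + 9.4768 = 23.477 m
Step 4 — hydraulic power (P = rho*g*Q*H):
  P = 1000 * 9.81 * 0.032200 * 23.477 = 7420 W
Therefore the hydraulic power required at the pump = 7420 W.


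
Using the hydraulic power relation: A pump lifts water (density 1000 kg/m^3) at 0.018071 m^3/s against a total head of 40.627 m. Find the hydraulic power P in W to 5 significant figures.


Approach: apply the hydraulic power relation, P = rho*g*Q*H.
P = 1000 * 9.81 * 0.018071 * 40.627 = 7202.2 W
Therefore the hydraulic power P = 7202.2 W.


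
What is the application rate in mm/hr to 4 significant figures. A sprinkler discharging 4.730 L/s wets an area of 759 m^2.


Approach: apply the application rate relation, rate = (Q/A)*3600.
rate = (4.730 / 759) * 3600 = 22.43 mm/hr
Therefore the application rate = 22.43 mm/hr.


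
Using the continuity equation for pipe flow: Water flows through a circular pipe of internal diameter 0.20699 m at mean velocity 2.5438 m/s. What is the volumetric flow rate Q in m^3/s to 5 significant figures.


Approach: apply the continuity equation for pipe flow, Q = A * v with A = pi*(D/2)^2.
A = pi*(0.20699/2)^2 = 0.03365027 m^2
Q = 0.03365027 * 2.5438 = 0.085600 m^3/s
Therefore the volumetric flow rate Q = 0.085600 m^3/s.


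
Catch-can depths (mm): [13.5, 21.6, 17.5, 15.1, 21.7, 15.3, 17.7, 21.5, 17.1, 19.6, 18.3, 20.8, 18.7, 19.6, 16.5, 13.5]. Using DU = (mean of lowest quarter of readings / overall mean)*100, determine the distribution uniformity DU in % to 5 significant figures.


sorted lowest 4 of 16: [13.5, 13.5, 15.1, 15.3] -> mean = 14.35000 mm
overall mean = 18.00000 mm
DU = (14.35000/18.00000)*100 = 79.722 %
Therefore the distribution uniformity DU = 79.722 %.


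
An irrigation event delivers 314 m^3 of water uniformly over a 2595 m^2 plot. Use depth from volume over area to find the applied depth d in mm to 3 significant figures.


Approach: apply depth from volume over area, d = (V/A)*1000.
d = (314 / 2595) * 1000 = 121 mm
Therefore the applied depth d = 121 mm.


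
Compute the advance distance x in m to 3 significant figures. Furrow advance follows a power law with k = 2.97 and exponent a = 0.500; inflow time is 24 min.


Approach: apply the power-law advance function, x = k*t^a.
x = 2.97 * 24^0.500 = 14.5 m
Therefore the advance distance x = 14.5 m.


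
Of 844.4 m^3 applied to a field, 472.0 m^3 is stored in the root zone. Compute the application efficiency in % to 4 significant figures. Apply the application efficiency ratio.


Approach: apply the application efficiency ratio, Ea = (stored/applied)*100.
Ea = (472.0/844.4)*100 = 55.90 %
Therefore the application efficiency = 55.90 %.


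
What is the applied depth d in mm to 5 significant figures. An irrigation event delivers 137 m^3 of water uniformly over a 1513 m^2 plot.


Approach: apply depth from volume over area, d = (V/A)*1000.
d = (137 / 1513) * 1000 = 90.549 mm
Therefore the applied depth d = 90.549 mm.


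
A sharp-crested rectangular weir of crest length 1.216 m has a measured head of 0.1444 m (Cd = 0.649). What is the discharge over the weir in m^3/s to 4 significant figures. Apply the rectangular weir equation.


Approach: apply the rectangular weir equation, Q = (2/3)*Cd*L*sqrt(2g)*H^1.5.
Q = (2/3)*0.649*1.216*sqrt(2*9.81)*0.1444^1.5 = 0.1279 m^3/s
Therefore the discharge over the weir = 0.1279 m^3/s.


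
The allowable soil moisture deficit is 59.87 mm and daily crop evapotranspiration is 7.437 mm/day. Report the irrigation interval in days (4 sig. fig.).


Approach: apply the irrigation interval relation, interval = SMD / ETc.
interval = 59.87 / 7.437 = 8.050 days
Therefore the irrigation interval = 8.050 days.


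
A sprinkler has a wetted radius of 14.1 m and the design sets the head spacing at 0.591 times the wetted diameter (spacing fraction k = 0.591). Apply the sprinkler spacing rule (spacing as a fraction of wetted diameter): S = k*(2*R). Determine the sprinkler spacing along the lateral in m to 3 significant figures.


S = 0.591 * (2 * 14.1) = 16.7 m
Therefore the sprinkler spacing along the lateral = 16.7 m.


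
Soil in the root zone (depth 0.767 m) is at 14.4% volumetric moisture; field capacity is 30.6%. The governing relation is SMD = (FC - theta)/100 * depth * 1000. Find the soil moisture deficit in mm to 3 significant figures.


SMD = (30.6 - 14.4)/100 * 0.767 * 1000 = 124 mm
Therefore the soil moisture deficit = 124 mm.


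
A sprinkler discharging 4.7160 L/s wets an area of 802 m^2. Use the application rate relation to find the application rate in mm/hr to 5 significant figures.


Approach: apply the application rate relation, rate = (Q/A)*3600.
rate = (4.7160 / 802) * 3600 = 21.169 mm/hr
Therefore the application rate = 21.169 mm/hr.


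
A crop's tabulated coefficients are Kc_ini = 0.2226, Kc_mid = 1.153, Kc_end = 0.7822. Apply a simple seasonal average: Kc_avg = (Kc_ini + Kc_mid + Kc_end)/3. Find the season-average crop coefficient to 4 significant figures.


Kc_avg = (0.2226 + 1.153 + 0.7822)/3 = 0.7193
Therefore the season-average crop coefficient = 0.7193.


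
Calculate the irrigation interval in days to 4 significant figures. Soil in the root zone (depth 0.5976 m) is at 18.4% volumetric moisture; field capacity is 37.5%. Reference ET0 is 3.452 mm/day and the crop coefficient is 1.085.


Approach: apply soil-water budget scheduling, SMD = (FC-theta)/100*depth*1000; ETc = ET0*Kc; interval = SMD/ETc.
Step 1 — soil moisture deficit:
  SMD = (37.5 - 18.4)/100 * 0.5976 * 1000 = 114.142 mm
Step 2 — daily crop ET (ETc = ET0*Kc):
  ETc = 3.452 * 1.085 = 3.74542 mm/day
Step 3 — irrigation interval (SMD/ETc):
  interval = 114.142 / 3.74542 = 30.47 days
Therefore the irrigation interval = 30.47 days.
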